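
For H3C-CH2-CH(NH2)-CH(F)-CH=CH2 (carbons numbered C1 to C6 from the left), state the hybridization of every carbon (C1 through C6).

C1 sp3, C2 sp3, C3 sp3, C4 sp3, C5 sp2, C6 sp2

C1 carries 4 σ bonds, giving a steric number of 4, so it is sp3.
C2 — 4 σ bonds. Steric number 4, so sp3.
C3 — 4 σ bonds. Steric number 4, so sp3.
C4 is sp3: 4 σ bonds, 4 electron-density regions.
C5 carries 3 σ bonds, plus one π bond, giving a steric number of 3, so it is sp2.
C6 is sp2: 3 σ bonds, plus one π bond, 3 electron-density regions.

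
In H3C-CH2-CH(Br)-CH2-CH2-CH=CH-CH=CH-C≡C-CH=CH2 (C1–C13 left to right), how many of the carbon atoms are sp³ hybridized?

C1: sp3 ✓
C2: sp3 ✓
C3: sp3 ✓
C4: sp3 ✓
C5: sp3 ✓
C6: sp2
C7: sp2
C8: sp2
C9: sp2
C10: sp
C11: sp
C12: sp2
C13: sp2
C1, C2, C3, C4, C5 → 5 sp3 carbons.

5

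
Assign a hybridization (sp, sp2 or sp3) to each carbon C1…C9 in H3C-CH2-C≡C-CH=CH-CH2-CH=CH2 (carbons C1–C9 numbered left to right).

C1: 4 σ bonds — 4 electron domains, sp3.
C2 is sp3: 4 σ bonds, 4 electron-density regions.
C3 carries 2 σ bonds, plus two π bonds, giving a steric number of 2, so it is sp.
C4 (2 σ bonds, plus two π bonds) has steric number 2: sp.
C5 (3 σ bonds, plus one π bond) has steric number 3: sp2.
C6 has 3 σ bonds, plus one π bond: steric number 3 → sp2.
C7 is sp3: 4 σ bonds, 4 electron-density regions.
C8: 3 σ bonds, plus one π bond — 3 electron domains, sp2.
C9 (3 σ bonds, plus one π bond) has steric number 3: sp2.

C1 sp3, C2 sp3, C3 sp, C4 sp, C5 sp2, C6 sp2, C7 sp3, C8 sp2, C9 sp2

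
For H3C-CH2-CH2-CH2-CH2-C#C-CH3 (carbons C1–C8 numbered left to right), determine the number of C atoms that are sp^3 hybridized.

C1: sp3 ✓
C2: sp3 ✓
C3: sp3 ✓
C4: sp3 ✓
C5: sp3 ✓
C6: sp
C7: sp
C8: sp3 ✓
C1, C2, C3, C4, C5, C8 → 6 sp3 carbons.

6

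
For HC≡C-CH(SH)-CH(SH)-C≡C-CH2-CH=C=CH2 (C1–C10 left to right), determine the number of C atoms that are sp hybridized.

C1: sp ✓
C2: sp ✓
C3: sp3
C4: sp3
C5: sp ✓
C6: sp ✓
C7: sp3
C8: sp2
C9: sp ✓
C10: sp2
C1, C2, C5, C6, C9 → 5 sp carbons.

5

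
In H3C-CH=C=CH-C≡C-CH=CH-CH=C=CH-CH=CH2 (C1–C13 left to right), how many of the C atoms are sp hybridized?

C1: sp3
C2: sp2
C3: sp ✓
C4: sp2
C5: sp ✓
C6: sp ✓
C7: sp2
C8: sp2
C9: sp2
C10: sp ✓
C11: sp2
C12: sp2
C13: sp2
C3, C5, C6, C10 → 4 sp carbons.

4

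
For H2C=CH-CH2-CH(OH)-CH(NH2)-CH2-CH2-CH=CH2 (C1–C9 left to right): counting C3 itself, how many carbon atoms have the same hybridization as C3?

5

C3 is sp3 (only σ bonds).
C1: sp2
C2: sp2
C3: sp3 ✓
C4: sp3 ✓
C5: sp3 ✓
C6: sp3 ✓
C7: sp3 ✓
C8: sp2
C9: sp2
5 carbons are sp3.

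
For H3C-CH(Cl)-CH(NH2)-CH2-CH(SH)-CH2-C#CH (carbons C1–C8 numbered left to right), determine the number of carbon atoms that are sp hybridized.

C1: sp3
C2: sp3
C3: sp3
C4: sp3
C5: sp3
C6: sp3
C7: sp ✓
C8: sp ✓
C7, C8 → 2 sp carbons.

2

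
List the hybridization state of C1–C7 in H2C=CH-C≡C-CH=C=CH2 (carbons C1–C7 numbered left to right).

C1 — 3 σ bonds, plus one π bond. Steric number 3, so sp2.
C2 has 3 σ bonds, plus one π bond: steric number 3 → sp2.
C3 carries 2 σ bonds, plus two π bonds, giving a steric number of 2, so it is sp.
C4 (2 σ bonds, plus two π bonds) has steric number 2: sp.
C5: 3 σ bonds, plus one π bond — 3 electron domains, sp2.
C6: 2 σ bonds, plus two π bonds — 2 electron domains, sp.
C7 (3 σ bonds, plus one π bond) has steric number 3: sp2.

C1 sp2, C2 sp2, C3 sp, C4 sp, C5 sp2, C6 sp, C7 sp2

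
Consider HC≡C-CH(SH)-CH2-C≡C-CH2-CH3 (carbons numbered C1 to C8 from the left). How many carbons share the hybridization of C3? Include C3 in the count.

C3 is sp3 (only σ bonds).
C1: sp
C2: sp
C3: sp3 ✓
C4: sp3 ✓
C5: sp
C6: sp
C7: sp3 ✓
C8: sp3 ✓
4 carbons are sp3.

4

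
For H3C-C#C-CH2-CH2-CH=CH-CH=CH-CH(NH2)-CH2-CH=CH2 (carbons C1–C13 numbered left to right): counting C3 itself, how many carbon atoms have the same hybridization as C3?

C3 is sp (two π bonds).
C1: sp3
C2: sp ✓
C3: sp ✓
C4: sp3
C5: sp3
C6: sp2
C7: sp2
C8: sp2
C9: sp2
C10: sp3
C11: sp3
C12: sp2
C13: sp2
2 carbons are sp.

2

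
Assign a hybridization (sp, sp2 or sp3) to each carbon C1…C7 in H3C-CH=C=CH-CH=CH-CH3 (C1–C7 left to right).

C1 sp3, C2 sp2, C3 sp, C4 sp2, C5 sp2, C6 sp2, C7 sp3

C1 (4 σ bonds) has steric number 4: sp3.
C2 is sp2: 3 σ bonds, plus one π bond, 3 electron-density regions.
C3 is sp: 2 σ bonds, plus two π bonds, 2 electron-density regions.
C4: 3 σ bonds, plus one π bond; 3 regions of electron density → sp2.
C5 has 3 σ bonds, plus one π bond: steric number 3 → sp2.
C6 — 3 σ bonds, plus one π bond. Steric number 3, so sp2.
C7: 4 σ bonds; 4 regions of electron density → sp3.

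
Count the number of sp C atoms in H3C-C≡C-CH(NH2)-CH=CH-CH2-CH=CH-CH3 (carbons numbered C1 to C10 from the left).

2

C1: sp3
C2: sp ✓
C3: sp ✓
C4: sp3
C5: sp2
C6: sp2
C7: sp3
C8: sp2
C9: sp2
C10: sp3
C2, C3 → 2 sp carbons.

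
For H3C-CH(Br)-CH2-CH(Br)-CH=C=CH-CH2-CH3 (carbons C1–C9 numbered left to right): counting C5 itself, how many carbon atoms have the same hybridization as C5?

C5 is sp2 (one π bond).
C1: sp3
C2: sp3
C3: sp3
C4: sp3
C5: sp2 ✓
C6: sp
C7: sp2 ✓
C8: sp3
C9: sp3
2 carbons are sp2.

2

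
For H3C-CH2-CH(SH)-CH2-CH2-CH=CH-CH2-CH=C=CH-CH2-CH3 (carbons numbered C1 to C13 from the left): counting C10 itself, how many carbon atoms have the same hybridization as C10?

C10 is sp (two π bonds).
C1: sp3
C2: sp3
C3: sp3
C4: sp3
C5: sp3
C6: sp2
C7: sp2
C8: sp3
C9: sp2
C10: sp ✓
C11: sp2
C12: sp3
C13: sp3
1 carbon is sp.

1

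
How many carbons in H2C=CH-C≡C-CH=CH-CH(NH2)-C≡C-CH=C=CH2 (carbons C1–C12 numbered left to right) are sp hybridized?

C1: sp2
C2: sp2
C3: sp ✓
C4: sp ✓
C5: sp2
C6: sp2
C7: sp3
C8: sp ✓
C9: sp ✓
C10: sp2
C11: sp ✓
C12: sp2
C3, C4, C8, C9, C11 → 5 sp carbons.

5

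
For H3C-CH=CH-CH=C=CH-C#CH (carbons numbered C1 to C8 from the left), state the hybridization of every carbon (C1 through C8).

C1: 4 σ bonds; 4 regions of electron density → sp3.
C2: 3 σ bonds, plus one π bond; 3 regions of electron density → sp2.
C3 carries 3 σ bonds, plus one π bond, giving a steric number of 3, so it is sp2.
C4 (3 σ bonds, plus one π bond) has steric number 3: sp2.
C5: 2 σ bonds, plus two π bonds — 2 electron domains, sp.
C6: 3 σ bonds, plus one π bond — 3 electron domains, sp2.
C7 carries 2 σ bonds, plus two π bonds, giving a steric number of 2, so it is sp.
C8: 2 σ bonds, plus two π bonds — 2 electron domains, sp.

C1 sp3, C2 sp2, C3 sp2, C4 sp2, C5 sp, C6 sp2, C7 sp, C8 sp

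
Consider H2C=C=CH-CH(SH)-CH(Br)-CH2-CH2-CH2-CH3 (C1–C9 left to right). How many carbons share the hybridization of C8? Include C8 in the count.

6

C8 is sp3 (only σ bonds).
C1: sp2
C2: sp
C3: sp2
C4: sp3 ✓
C5: sp3 ✓
C6: sp3 ✓
C7: sp3 ✓
C8: sp3 ✓
C9: sp3 ✓
6 carbons are sp3.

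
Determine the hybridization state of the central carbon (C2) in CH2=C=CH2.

Two σ bonds and two π bonds (one to each neighbour) → sp.

sp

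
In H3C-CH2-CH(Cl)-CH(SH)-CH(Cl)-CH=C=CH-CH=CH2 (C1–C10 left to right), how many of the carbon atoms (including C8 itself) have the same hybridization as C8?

4

C8 is sp2 (one π bond).
C1: sp3
C2: sp3
C3: sp3
C4: sp3
C5: sp3
C6: sp2 ✓
C7: sp
C8: sp2 ✓
C9: sp2 ✓
C10: sp2 ✓
4 carbons are sp2.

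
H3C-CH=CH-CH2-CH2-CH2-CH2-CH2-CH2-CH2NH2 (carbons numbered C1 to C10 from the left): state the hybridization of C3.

sp^2

C3: 3 σ bonds, plus one π bond — 3 electron domains, sp2.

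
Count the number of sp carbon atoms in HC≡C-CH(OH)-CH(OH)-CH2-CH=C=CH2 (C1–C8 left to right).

C1: sp ✓
C2: sp ✓
C3: sp3
C4: sp3
C5: sp3
C6: sp2
C7: sp ✓
C8: sp2
C1, C2, C7 → 3 sp carbons.

3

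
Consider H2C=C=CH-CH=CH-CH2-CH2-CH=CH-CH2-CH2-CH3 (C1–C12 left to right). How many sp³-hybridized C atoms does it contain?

5

C1: sp2
C2: sp
C3: sp2
C4: sp2
C5: sp2
C6: sp3 ✓
C7: sp3 ✓
C8: sp2
C9: sp2
C10: sp3 ✓
C11: sp3 ✓
C12: sp3 ✓
C6, C7, C10, C11, C12 → 5 sp3 carbons.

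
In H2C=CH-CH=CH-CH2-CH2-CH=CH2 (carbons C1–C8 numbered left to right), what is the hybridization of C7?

sp2

C7: 3 σ bonds, plus one π bond — 3 electron domains, sp2.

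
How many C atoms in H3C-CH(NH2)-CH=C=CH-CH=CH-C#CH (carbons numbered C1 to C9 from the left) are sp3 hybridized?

2

C1: sp3 ✓
C2: sp3 ✓
C3: sp2
C4: sp
C5: sp2
C6: sp2
C7: sp2
C8: sp
C9: sp
C1, C2 → 2 sp3 carbons.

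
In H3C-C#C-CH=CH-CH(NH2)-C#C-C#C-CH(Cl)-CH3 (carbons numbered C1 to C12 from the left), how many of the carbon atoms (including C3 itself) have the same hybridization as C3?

6

C3 is sp (two π bonds).
C1: sp3
C2: sp ✓
C3: sp ✓
C4: sp2
C5: sp2
C6: sp3
C7: sp ✓
C8: sp ✓
C9: sp ✓
C10: sp ✓
C11: sp3
C12: sp3
6 carbons are sp.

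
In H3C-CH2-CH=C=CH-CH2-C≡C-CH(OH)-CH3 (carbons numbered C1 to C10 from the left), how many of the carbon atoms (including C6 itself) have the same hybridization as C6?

5

C6 is sp3 (only σ bonds).
C1: sp3 ✓
C2: sp3 ✓
C3: sp2
C4: sp
C5: sp2
C6: sp3 ✓
C7: sp
C8: sp
C9: sp3 ✓
C10: sp3 ✓
5 carbons are sp3.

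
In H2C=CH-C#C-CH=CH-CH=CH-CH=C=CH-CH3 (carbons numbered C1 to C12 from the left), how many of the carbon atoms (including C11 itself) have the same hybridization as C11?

8

C11 is sp2 (one π bond).
C1: sp2 ✓
C2: sp2 ✓
C3: sp
C4: sp
C5: sp2 ✓
C6: sp2 ✓
C7: sp2 ✓
C8: sp2 ✓
C9: sp2 ✓
C10: sp
C11: sp2 ✓
C12: sp3
8 carbons are sp2.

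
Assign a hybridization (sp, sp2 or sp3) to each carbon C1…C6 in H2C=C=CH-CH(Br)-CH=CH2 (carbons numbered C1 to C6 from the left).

C1 carries 3 σ bonds, plus one π bond, giving a steric number of 3, so it is sp2.
C2 (2 σ bonds, plus two π bonds) has steric number 2: sp.
C3 is sp2: 3 σ bonds, plus one π bond, 3 electron-density regions.
C4 — 4 σ bonds. Steric number 4, so sp3.
C5 is sp2: 3 σ bonds, plus one π bond, 3 electron-density regions.
C6: 3 σ bonds, plus one π bond — 3 electron domains, sp2.

C1 sp2, C2 sp, C3 sp2, C4 sp3, C5 sp2, C6 sp2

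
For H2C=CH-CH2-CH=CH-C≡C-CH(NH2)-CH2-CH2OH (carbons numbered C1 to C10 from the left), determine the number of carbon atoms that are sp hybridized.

C1: sp2
C2: sp2
C3: sp3
C4: sp2
C5: sp2
C6: sp ✓
C7: sp ✓
C8: sp3
C9: sp3
C10: sp3
C6, C7 → 2 sp carbons.

2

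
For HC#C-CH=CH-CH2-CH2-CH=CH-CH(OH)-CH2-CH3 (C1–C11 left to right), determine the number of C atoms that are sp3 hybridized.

5

C1: sp
C2: sp
C3: sp2
C4: sp2
C5: sp3 ✓
C6: sp3 ✓
C7: sp2
C8: sp2
C9: sp3 ✓
C10: sp3 ✓
C11: sp3 ✓
C5, C6, C9, C10, C11 → 5 sp3 carbons.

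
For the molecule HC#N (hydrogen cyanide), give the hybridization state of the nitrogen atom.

The nitrogen atom (1 σ bond and 1 lone pair, plus two π bonds) has steric number 2: sp.

sp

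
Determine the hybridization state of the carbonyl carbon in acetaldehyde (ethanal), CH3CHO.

The carbonyl carbon — 3 σ bonds, plus one π bond. Steric number 3, so sp2.

sp²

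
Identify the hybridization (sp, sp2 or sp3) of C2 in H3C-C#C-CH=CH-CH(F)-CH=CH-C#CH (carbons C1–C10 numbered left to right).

sp

C2: 2 σ bonds, plus two π bonds — 2 electron domains, sp.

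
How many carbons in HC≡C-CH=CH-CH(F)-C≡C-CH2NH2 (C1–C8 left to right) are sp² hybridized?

2

C1: sp
C2: sp
C3: sp2 ✓
C4: sp2 ✓
C5: sp3
C6: sp
C7: sp
C8: sp3
C3, C4 → 2 sp2 carbons.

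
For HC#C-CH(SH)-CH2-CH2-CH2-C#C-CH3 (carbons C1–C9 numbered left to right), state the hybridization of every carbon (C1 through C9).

C1 sp, C2 sp, C3 sp3, C4 sp3, C5 sp3, C6 sp3, C7 sp, C8 sp, C9 sp3

C1 has 2 σ bonds, plus two π bonds: steric number 2 → sp.
C2: 2 σ bonds, plus two π bonds — 2 electron domains, sp.
C3 — 4 σ bonds. Steric number 4, so sp3.
C4: 4 σ bonds; 4 regions of electron density → sp3.
C5 carries 4 σ bonds, giving a steric number of 4, so it is sp3.
C6 carries 4 σ bonds, giving a steric number of 4, so it is sp3.
C7: 2 σ bonds, plus two π bonds — 2 electron domains, sp.
C8 is sp: 2 σ bonds, plus two π bonds, 2 electron-density regions.
C9 — 4 σ bonds. Steric number 4, so sp3.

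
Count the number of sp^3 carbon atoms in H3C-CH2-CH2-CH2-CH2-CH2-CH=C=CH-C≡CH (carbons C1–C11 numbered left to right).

6

C1: sp3 ✓
C2: sp3 ✓
C3: sp3 ✓
C4: sp3 ✓
C5: sp3 ✓
C6: sp3 ✓
C7: sp2
C8: sp
C9: sp2
C10: sp
C11: sp
C1, C2, C3, C4, C5, C6 → 6 sp3 carbons.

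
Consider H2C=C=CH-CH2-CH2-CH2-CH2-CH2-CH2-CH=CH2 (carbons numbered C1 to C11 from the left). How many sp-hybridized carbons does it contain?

1

C1: sp2
C2: sp ✓
C3: sp2
C4: sp3
C5: sp3
C6: sp3
C7: sp3
C8: sp3
C9: sp3
C10: sp2
C11: sp2
C2 → 1 sp carbon.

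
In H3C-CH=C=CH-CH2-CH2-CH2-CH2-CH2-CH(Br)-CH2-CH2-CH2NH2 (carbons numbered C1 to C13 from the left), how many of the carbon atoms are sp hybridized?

1

C1: sp3
C2: sp2
C3: sp ✓
C4: sp2
C5: sp3
C6: sp3
C7: sp3
C8: sp3
C9: sp3
C10: sp3
C11: sp3
C12: sp3
C13: sp3
C3 → 1 sp carbon.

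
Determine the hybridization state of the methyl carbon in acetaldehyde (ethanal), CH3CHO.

The methyl carbon: 4 σ bonds — 4 electron domains, sp3.

sp3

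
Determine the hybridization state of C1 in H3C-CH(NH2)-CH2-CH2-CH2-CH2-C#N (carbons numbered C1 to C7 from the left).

sp3

C1: 4 σ bonds; 4 regions of electron density → sp3.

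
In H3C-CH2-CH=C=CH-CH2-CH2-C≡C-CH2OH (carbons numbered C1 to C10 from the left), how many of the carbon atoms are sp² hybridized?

2

C1: sp3
C2: sp3
C3: sp2 ✓
C4: sp
C5: sp2 ✓
C6: sp3
C7: sp3
C8: sp
C9: sp
C10: sp3
C3, C5 → 2 sp2 carbons.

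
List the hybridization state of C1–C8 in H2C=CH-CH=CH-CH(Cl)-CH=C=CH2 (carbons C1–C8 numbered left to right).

C1 sp2, C2 sp2, C3 sp2, C4 sp2, C5 sp3, C6 sp2, C7 sp, C8 sp2

C1: 3 σ bonds, plus one π bond — 3 electron domains, sp2.
C2: 3 σ bonds, plus one π bond — 3 electron domains, sp2.
C3 is sp2: 3 σ bonds, plus one π bond, 3 electron-density regions.
C4 has 3 σ bonds, plus one π bond: steric number 3 → sp2.
C5 — 4 σ bonds. Steric number 4, so sp3.
C6: 3 σ bonds, plus one π bond — 3 electron domains, sp2.
C7: 2 σ bonds, plus two π bonds; 2 regions of electron density → sp.
C8 is sp2: 3 σ bonds, plus one π bond, 3 electron-density regions.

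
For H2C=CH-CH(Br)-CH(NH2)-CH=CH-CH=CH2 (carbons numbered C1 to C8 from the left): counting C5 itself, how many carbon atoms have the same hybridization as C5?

6

C5 is sp2 (one π bond).
C1: sp2 ✓
C2: sp2 ✓
C3: sp3
C4: sp3
C5: sp2 ✓
C6: sp2 ✓
C7: sp2 ✓
C8: sp2 ✓
6 carbons are sp2.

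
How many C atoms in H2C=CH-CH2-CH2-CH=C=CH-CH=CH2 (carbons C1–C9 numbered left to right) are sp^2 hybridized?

6

C1: sp2 ✓
C2: sp2 ✓
C3: sp3
C4: sp3
C5: sp2 ✓
C6: sp
C7: sp2 ✓
C8: sp2 ✓
C9: sp2 ✓
C1, C2, C5, C7, C8, C9 → 6 sp2 carbons.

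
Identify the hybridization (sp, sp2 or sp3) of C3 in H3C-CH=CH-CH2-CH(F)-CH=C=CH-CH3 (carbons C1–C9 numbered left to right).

sp²

C3: 3 σ bonds, plus one π bond — 3 electron domains, sp2.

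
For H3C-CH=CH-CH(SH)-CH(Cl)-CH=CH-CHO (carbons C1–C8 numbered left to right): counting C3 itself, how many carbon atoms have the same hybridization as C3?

C3 is sp2 (one π bond).
C1: sp3
C2: sp2 ✓
C3: sp2 ✓
C4: sp3
C5: sp3
C6: sp2 ✓
C7: sp2 ✓
C8: sp2 ✓
5 carbons are sp2.

5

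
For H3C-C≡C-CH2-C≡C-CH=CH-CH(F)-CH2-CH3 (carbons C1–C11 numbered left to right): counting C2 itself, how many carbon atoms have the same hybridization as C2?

C2 is sp (two π bonds).
C1: sp3
C2: sp ✓
C3: sp ✓
C4: sp3
C5: sp ✓
C6: sp ✓
C7: sp2
C8: sp2
C9: sp3
C10: sp3
C11: sp3
4 carbons are sp.

4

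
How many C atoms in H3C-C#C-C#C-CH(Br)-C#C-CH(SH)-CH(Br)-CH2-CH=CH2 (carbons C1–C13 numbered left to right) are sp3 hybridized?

5

C1: sp3 ✓
C2: sp
C3: sp
C4: sp
C5: sp
C6: sp3 ✓
C7: sp
C8: sp
C9: sp3 ✓
C10: sp3 ✓
C11: sp3 ✓
C12: sp2
C13: sp2
C1, C6, C9, C10, C11 → 5 sp3 carbons.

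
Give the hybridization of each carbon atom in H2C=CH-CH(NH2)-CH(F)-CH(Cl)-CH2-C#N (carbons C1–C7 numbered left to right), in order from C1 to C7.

C1 sp2, C2 sp2, C3 sp3, C4 sp3, C5 sp3, C6 sp3, C7 sp

C1 carries 3 σ bonds, plus one π bond, giving a steric number of 3, so it is sp2.
C2 carries 3 σ bonds, plus one π bond, giving a steric number of 3, so it is sp2.
C3 is sp3: 4 σ bonds, 4 electron-density regions.
C4 (4 σ bonds) has steric number 4: sp3.
C5 — 4 σ bonds. Steric number 4, so sp3.
C6: 4 σ bonds — 4 electron domains, sp3.
C7: 2 σ bonds, plus two π bonds — 2 electron domains, sp.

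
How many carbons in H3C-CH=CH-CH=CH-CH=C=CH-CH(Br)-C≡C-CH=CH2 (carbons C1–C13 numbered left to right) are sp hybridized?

C1: sp3
C2: sp2
C3: sp2
C4: sp2
C5: sp2
C6: sp2
C7: sp ✓
C8: sp2
C9: sp3
C10: sp ✓
C11: sp ✓
C12: sp2
C13: sp2
C7, C10, C11 → 3 sp carbons.

3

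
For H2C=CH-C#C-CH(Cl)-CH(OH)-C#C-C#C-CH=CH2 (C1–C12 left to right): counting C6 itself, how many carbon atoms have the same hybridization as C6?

2

C6 is sp3 (only σ bonds).
C1: sp2
C2: sp2
C3: sp
C4: sp
C5: sp3 ✓
C6: sp3 ✓
C7: sp
C8: sp
C9: sp
C10: sp
C11: sp2
C12: sp2
2 carbons are sp3.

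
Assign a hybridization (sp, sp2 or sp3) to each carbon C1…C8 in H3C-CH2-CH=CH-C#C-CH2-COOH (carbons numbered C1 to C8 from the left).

C1 sp3, C2 sp3, C3 sp2, C4 sp2, C5 sp, C6 sp, C7 sp3, C8 sp2

C1 has 4 σ bonds: steric number 4 → sp3.
C2: 4 σ bonds; 4 regions of electron density → sp3.
C3 is sp2: 3 σ bonds, plus one π bond, 3 electron-density regions.
C4 has 3 σ bonds, plus one π bond: steric number 3 → sp2.
C5: 2 σ bonds, plus two π bonds — 2 electron domains, sp.
C6 has 2 σ bonds, plus two π bonds: steric number 2 → sp.
C7 is sp3: 4 σ bonds, 4 electron-density regions.
C8 carries 3 σ bonds, plus one π bond, giving a steric number of 3, so it is sp2.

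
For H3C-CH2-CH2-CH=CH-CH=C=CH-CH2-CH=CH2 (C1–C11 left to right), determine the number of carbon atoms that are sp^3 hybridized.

4

C1: sp3 ✓
C2: sp3 ✓
C3: sp3 ✓
C4: sp2
C5: sp2
C6: sp2
C7: sp
C8: sp2
C9: sp3 ✓
C10: sp2
C11: sp2
C1, C2, C3, C9 → 4 sp3 carbons.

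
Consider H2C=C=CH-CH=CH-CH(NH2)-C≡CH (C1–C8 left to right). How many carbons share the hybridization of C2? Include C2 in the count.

C2 is sp (two π bonds).
C1: sp2
C2: sp ✓
C3: sp2
C4: sp2
C5: sp2
C6: sp3
C7: sp ✓
C8: sp ✓
3 carbons are sp.

3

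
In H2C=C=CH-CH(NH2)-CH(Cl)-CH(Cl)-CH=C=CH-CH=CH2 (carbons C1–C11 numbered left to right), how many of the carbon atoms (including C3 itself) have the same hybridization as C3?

6

C3 is sp2 (one π bond).
C1: sp2 ✓
C2: sp
C3: sp2 ✓
C4: sp3
C5: sp3
C6: sp3
C7: sp2 ✓
C8: sp
C9: sp2 ✓
C10: sp2 ✓
C11: sp2 ✓
6 carbons are sp2.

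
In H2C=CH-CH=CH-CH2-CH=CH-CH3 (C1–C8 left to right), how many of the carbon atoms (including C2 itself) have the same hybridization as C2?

C2 is sp2 (one π bond).
C1: sp2 ✓
C2: sp2 ✓
C3: sp2 ✓
C4: sp2 ✓
C5: sp3
C6: sp2 ✓
C7: sp2 ✓
C8: sp3
6 carbons are sp2.

6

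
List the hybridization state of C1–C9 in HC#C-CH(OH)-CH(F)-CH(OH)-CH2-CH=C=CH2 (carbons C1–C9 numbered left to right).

C1 sp, C2 sp, C3 sp3, C4 sp3, C5 sp3, C6 sp3, C7 sp2, C8 sp, C9 sp2

C1: 2 σ bonds, plus two π bonds — 2 electron domains, sp.
C2: 2 σ bonds, plus two π bonds; 2 regions of electron density → sp.
C3: 4 σ bonds — 4 electron domains, sp3.
C4 — 4 σ bonds. Steric number 4, so sp3.
C5: 4 σ bonds — 4 electron domains, sp3.
C6: 4 σ bonds — 4 electron domains, sp3.
C7 has 3 σ bonds, plus one π bond: steric number 3 → sp2.
C8 has 2 σ bonds, plus two π bonds: steric number 2 → sp.
C9 — 3 σ bonds, plus one π bond. Steric number 3, so sp2.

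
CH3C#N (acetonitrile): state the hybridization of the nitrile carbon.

The nitrile carbon — 2 σ bonds, plus two π bonds. Steric number 2, so sp.

sp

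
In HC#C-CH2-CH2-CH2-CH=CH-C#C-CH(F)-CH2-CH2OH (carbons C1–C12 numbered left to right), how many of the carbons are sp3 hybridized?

C1: sp
C2: sp
C3: sp3 ✓
C4: sp3 ✓
C5: sp3 ✓
C6: sp2
C7: sp2
C8: sp
C9: sp
C10: sp3 ✓
C11: sp3 ✓
C12: sp3 ✓
C3, C4, C5, C10, C11, C12 → 6 sp3 carbons.

6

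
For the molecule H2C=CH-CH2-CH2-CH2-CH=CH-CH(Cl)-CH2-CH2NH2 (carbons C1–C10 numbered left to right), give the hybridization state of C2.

sp²

C2 carries 3 σ bonds, plus one π bond, giving a steric number of 3, so it is sp2.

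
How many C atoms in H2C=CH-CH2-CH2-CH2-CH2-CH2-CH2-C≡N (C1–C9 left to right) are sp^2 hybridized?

2

C1: sp2 ✓
C2: sp2 ✓
C3: sp3
C4: sp3
C5: sp3
C6: sp3
C7: sp3
C8: sp3
C9: sp
C1, C2 → 2 sp2 carbons.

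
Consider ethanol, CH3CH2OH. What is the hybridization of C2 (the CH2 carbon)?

sp³

C2 (the CH2 carbon) — 4 σ bonds. Steric number 4, so sp3.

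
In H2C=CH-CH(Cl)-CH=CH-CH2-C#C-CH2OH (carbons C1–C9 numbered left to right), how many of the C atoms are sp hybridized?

C1: sp2
C2: sp2
C3: sp3
C4: sp2
C5: sp2
C6: sp3
C7: sp ✓
C8: sp ✓
C9: sp3
C7, C8 → 2 sp carbons.

2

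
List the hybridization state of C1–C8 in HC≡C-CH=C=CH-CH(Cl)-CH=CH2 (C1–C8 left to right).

C1 sp, C2 sp, C3 sp2, C4 sp, C5 sp2, C6 sp3, C7 sp2, C8 sp2

C1 — 2 σ bonds, plus two π bonds. Steric number 2, so sp.
C2 is sp: 2 σ bonds, plus two π bonds, 2 electron-density regions.
C3 carries 3 σ bonds, plus one π bond, giving a steric number of 3, so it is sp2.
C4: 2 σ bonds, plus two π bonds — 2 electron domains, sp.
C5: 3 σ bonds, plus one π bond — 3 electron domains, sp2.
C6 — 4 σ bonds. Steric number 4, so sp3.
C7: 3 σ bonds, plus one π bond — 3 electron domains, sp2.
C8 has 3 σ bonds, plus one π bond: steric number 3 → sp2.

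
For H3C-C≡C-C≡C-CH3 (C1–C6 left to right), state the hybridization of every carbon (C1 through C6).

C1 carries 4 σ bonds, giving a steric number of 4, so it is sp3.
C2: 2 σ bonds, plus two π bonds; 2 regions of electron density → sp.
C3 — 2 σ bonds, plus two π bonds. Steric number 2, so sp.
C4 (2 σ bonds, plus two π bonds) has steric number 2: sp.
C5 has 2 σ bonds, plus two π bonds: steric number 2 → sp.
C6 — 4 σ bonds. Steric number 4, so sp3.

C1 sp3, C2 sp, C3 sp, C4 sp, C5 sp, C6 sp3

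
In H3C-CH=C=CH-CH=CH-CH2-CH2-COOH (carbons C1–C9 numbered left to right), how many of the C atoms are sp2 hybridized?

5

C1: sp3
C2: sp2 ✓
C3: sp
C4: sp2 ✓
C5: sp2 ✓
C6: sp2 ✓
C7: sp3
C8: sp3
C9: sp2 ✓
C2, C4, C5, C6, C9 → 5 sp2 carbons.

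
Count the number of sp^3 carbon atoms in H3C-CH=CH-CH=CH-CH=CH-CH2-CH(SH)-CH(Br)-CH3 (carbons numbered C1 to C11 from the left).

5

C1: sp3 ✓
C2: sp2
C3: sp2
C4: sp2
C5: sp2
C6: sp2
C7: sp2
C8: sp3 ✓
C9: sp3 ✓
C10: sp3 ✓
C11: sp3 ✓
C1, C8, C9, C10, C11 → 5 sp3 carbons.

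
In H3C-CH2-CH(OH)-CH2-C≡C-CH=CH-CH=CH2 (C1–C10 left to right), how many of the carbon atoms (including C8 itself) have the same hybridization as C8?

C8 is sp2 (one π bond).
C1: sp3
C2: sp3
C3: sp3
C4: sp3
C5: sp
C6: sp
C7: sp2 ✓
C8: sp2 ✓
C9: sp2 ✓
C10: sp2 ✓
4 carbons are sp2.

4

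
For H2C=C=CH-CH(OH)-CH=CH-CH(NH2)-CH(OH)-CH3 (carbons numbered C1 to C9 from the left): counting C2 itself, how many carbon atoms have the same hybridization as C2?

1

C2 is sp (two π bonds).
C1: sp2
C2: sp ✓
C3: sp2
C4: sp3
C5: sp2
C6: sp2
C7: sp3
C8: sp3
C9: sp3
1 carbon is sp.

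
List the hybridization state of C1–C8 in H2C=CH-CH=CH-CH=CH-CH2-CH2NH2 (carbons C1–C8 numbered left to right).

C1 — 3 σ bonds, plus one π bond. Steric number 3, so sp2.
C2: 3 σ bonds, plus one π bond; 3 regions of electron density → sp2.
C3 carries 3 σ bonds, plus one π bond, giving a steric number of 3, so it is sp2.
C4 has 3 σ bonds, plus one π bond: steric number 3 → sp2.
C5: 3 σ bonds, plus one π bond — 3 electron domains, sp2.
C6 carries 3 σ bonds, plus one π bond, giving a steric number of 3, so it is sp2.
C7: 4 σ bonds; 4 regions of electron density → sp3.
C8 is sp3: 4 σ bonds, 4 electron-density regions.

C1 sp2, C2 sp2, C3 sp2, C4 sp2, C5 sp2, C6 sp2, C7 sp3, C8 sp3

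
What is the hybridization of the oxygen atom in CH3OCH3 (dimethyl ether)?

sp^3

Two σ bonds + two lone pairs = steric number 4 → sp3.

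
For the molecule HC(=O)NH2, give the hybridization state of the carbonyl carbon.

sp^2

The carbonyl carbon: 3 σ bonds, plus one π bond; 3 regions of electron density → sp2.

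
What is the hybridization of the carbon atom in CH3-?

sp^3

Three σ bonds + one lone pair = steric number 4 → sp3, pyramidal.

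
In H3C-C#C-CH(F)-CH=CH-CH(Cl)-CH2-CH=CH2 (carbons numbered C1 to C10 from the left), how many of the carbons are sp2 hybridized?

4

C1: sp3
C2: sp
C3: sp
C4: sp3
C5: sp2 ✓
C6: sp2 ✓
C7: sp3
C8: sp3
C9: sp2 ✓
C10: sp2 ✓
C5, C6, C9, C10 → 4 sp2 carbons.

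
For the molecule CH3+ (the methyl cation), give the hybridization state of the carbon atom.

Three σ bonds to H, empty p orbital → sp2, trigonal planar.

sp^2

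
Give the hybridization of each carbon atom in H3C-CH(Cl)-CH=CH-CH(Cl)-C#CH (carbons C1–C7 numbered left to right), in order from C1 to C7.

C1 sp3, C2 sp3, C3 sp2, C4 sp2, C5 sp3, C6 sp, C7 sp

C1 carries 4 σ bonds, giving a steric number of 4, so it is sp3.
C2 has 4 σ bonds: steric number 4 → sp3.
C3 — 3 σ bonds, plus one π bond. Steric number 3, so sp2.
C4 carries 3 σ bonds, plus one π bond, giving a steric number of 3, so it is sp2.
C5 — 4 σ bonds. Steric number 4, so sp3.
C6: 2 σ bonds, plus two π bonds — 2 electron domains, sp.
C7: 2 σ bonds, plus two π bonds — 2 electron domains, sp.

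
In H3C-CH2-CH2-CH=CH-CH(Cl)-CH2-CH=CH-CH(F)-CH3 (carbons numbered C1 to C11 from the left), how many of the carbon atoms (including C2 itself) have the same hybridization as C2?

C2 is sp3 (only σ bonds).
C1: sp3 ✓
C2: sp3 ✓
C3: sp3 ✓
C4: sp2
C5: sp2
C6: sp3 ✓
C7: sp3 ✓
C8: sp2
C9: sp2
C10: sp3 ✓
C11: sp3 ✓
7 carbons are sp3.

7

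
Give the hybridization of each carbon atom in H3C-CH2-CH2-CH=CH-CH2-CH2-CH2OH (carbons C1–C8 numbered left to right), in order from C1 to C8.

C1 sp3, C2 sp3, C3 sp3, C4 sp2, C5 sp2, C6 sp3, C7 sp3, C8 sp3

C1: 4 σ bonds; 4 regions of electron density → sp3.
C2 (4 σ bonds) has steric number 4: sp3.
C3 is sp3: 4 σ bonds, 4 electron-density regions.
C4 is sp2: 3 σ bonds, plus one π bond, 3 electron-density regions.
C5 — 3 σ bonds, plus one π bond. Steric number 3, so sp2.
C6 has 4 σ bonds: steric number 4 → sp3.
C7: 4 σ bonds; 4 regions of electron density → sp3.
C8 is sp3: 4 σ bonds, 4 electron-density regions.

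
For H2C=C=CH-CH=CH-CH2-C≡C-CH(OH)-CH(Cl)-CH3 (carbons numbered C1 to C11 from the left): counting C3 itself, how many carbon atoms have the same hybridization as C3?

C3 is sp2 (one π bond).
C1: sp2 ✓
C2: sp
C3: sp2 ✓
C4: sp2 ✓
C5: sp2 ✓
C6: sp3
C7: sp
C8: sp
C9: sp3
C10: sp3
C11: sp3
4 carbons are sp2.

4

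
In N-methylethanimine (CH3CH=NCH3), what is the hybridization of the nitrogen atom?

sp2

Two σ bonds + one lone pair = steric number 3 → sp2.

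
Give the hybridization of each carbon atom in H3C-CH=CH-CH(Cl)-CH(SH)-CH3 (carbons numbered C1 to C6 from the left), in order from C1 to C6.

C1 sp3, C2 sp2, C3 sp2, C4 sp3, C5 sp3, C6 sp3

C1 has 4 σ bonds: steric number 4 → sp3.
C2 carries 3 σ bonds, plus one π bond, giving a steric number of 3, so it is sp2.
C3 (3 σ bonds, plus one π bond) has steric number 3: sp2.
C4: 4 σ bonds — 4 electron domains, sp3.
C5 has 4 σ bonds: steric number 4 → sp3.
C6 — 4 σ bonds. Steric number 4, so sp3.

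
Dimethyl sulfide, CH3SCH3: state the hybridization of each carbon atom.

Each carbon atom: 4 σ bonds — 4 electron domains, sp3.

sp^3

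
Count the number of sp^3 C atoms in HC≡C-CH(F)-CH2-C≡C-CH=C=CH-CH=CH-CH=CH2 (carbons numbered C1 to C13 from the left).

C1: sp
C2: sp
C3: sp3 ✓
C4: sp3 ✓
C5: sp
C6: sp
C7: sp2
C8: sp
C9: sp2
C10: sp2
C11: sp2
C12: sp2
C13: sp2
C3, C4 → 2 sp3 carbons.

2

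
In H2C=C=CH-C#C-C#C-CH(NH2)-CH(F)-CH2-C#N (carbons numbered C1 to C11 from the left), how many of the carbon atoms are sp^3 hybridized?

C1: sp2
C2: sp
C3: sp2
C4: sp
C5: sp
C6: sp
C7: sp
C8: sp3 ✓
C9: sp3 ✓
C10: sp3 ✓
C11: sp
C8, C9, C10 → 3 sp3 carbons.

3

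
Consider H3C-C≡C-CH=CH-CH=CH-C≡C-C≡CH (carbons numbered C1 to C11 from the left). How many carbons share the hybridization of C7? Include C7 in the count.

C7 is sp2 (one π bond).
C1: sp3
C2: sp
C3: sp
C4: sp2 ✓
C5: sp2 ✓
C6: sp2 ✓
C7: sp2 ✓
C8: sp
C9: sp
C10: sp
C11: sp
4 carbons are sp2.

4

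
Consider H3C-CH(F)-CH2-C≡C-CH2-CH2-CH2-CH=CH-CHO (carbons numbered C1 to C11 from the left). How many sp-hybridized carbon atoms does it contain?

2

C1: sp3
C2: sp3
C3: sp3
C4: sp ✓
C5: sp ✓
C6: sp3
C7: sp3
C8: sp3
C9: sp2
C10: sp2
C11: sp2
C4, C5 → 2 sp carbons.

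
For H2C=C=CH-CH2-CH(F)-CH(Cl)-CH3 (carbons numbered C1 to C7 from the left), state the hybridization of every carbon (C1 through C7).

C1 sp2, C2 sp, C3 sp2, C4 sp3, C5 sp3, C6 sp3, C7 sp3

C1: 3 σ bonds, plus one π bond — 3 electron domains, sp2.
C2 has 2 σ bonds, plus two π bonds: steric number 2 → sp.
C3: 3 σ bonds, plus one π bond — 3 electron domains, sp2.
C4 — 4 σ bonds. Steric number 4, so sp3.
C5: 4 σ bonds — 4 electron domains, sp3.
C6 has 4 σ bonds: steric number 4 → sp3.
C7 (4 σ bonds) has steric number 4: sp3.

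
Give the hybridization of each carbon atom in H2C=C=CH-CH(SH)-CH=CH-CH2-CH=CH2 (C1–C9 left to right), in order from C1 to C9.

C1 sp2, C2 sp, C3 sp2, C4 sp3, C5 sp2, C6 sp2, C7 sp3, C8 sp2, C9 sp2

C1 (3 σ bonds, plus one π bond) has steric number 3: sp2.
C2 — 2 σ bonds, plus two π bonds. Steric number 2, so sp.
C3: 3 σ bonds, plus one π bond — 3 electron domains, sp2.
C4: 4 σ bonds — 4 electron domains, sp3.
C5: 3 σ bonds, plus one π bond — 3 electron domains, sp2.
C6 has 3 σ bonds, plus one π bond: steric number 3 → sp2.
C7 has 4 σ bonds: steric number 4 → sp3.
C8 carries 3 σ bonds, plus one π bond, giving a steric number of 3, so it is sp2.
C9 carries 3 σ bonds, plus one π bond, giving a steric number of 3, so it is sp2.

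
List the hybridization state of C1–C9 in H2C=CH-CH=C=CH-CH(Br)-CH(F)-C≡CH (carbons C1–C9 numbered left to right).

C1 sp2, C2 sp2, C3 sp2, C4 sp, C5 sp2, C6 sp3, C7 sp3, C8 sp, C9 sp

C1 is sp2: 3 σ bonds, plus one π bond, 3 electron-density regions.
C2 has 3 σ bonds, plus one π bond: steric number 3 → sp2.
C3 has 3 σ bonds, plus one π bond: steric number 3 → sp2.
C4 — 2 σ bonds, plus two π bonds. Steric number 2, so sp.
C5 is sp2: 3 σ bonds, plus one π bond, 3 electron-density regions.
C6: 4 σ bonds — 4 electron domains, sp3.
C7 (4 σ bonds) has steric number 4: sp3.
C8 carries 2 σ bonds, plus two π bonds, giving a steric number of 2, so it is sp.
C9 carries 2 σ bonds, plus two π bonds, giving a steric number of 2, so it is sp.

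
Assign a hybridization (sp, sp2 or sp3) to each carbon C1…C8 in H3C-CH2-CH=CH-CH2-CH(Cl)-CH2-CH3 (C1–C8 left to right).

C1 is sp3: 4 σ bonds, 4 electron-density regions.
C2: 4 σ bonds — 4 electron domains, sp3.
C3: 3 σ bonds, plus one π bond; 3 regions of electron density → sp2.
C4 carries 3 σ bonds, plus one π bond, giving a steric number of 3, so it is sp2.
C5: 4 σ bonds; 4 regions of electron density → sp3.
C6 (4 σ bonds) has steric number 4: sp3.
C7 (4 σ bonds) has steric number 4: sp3.
C8 is sp3: 4 σ bonds, 4 electron-density regions.

C1 sp3, C2 sp3, C3 sp2, C4 sp2, C5 sp3, C6 sp3, C7 sp3, C8 sp3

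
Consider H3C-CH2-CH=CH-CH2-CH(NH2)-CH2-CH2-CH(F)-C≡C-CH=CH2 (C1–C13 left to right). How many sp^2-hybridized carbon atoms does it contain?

C1: sp3
C2: sp3
C3: sp2 ✓
C4: sp2 ✓
C5: sp3
C6: sp3
C7: sp3
C8: sp3
C9: sp3
C10: sp
C11: sp
C12: sp2 ✓
C13: sp2 ✓
C3, C4, C12, C13 → 4 sp2 carbons.

4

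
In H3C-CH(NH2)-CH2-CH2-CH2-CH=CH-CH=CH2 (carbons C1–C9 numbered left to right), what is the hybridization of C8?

sp²

C8 has 3 σ bonds, plus one π bond: steric number 3 → sp2.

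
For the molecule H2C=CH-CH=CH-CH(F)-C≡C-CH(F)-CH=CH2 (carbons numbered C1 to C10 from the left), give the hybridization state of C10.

sp²

C10 has 3 σ bonds, plus one π bond: steric number 3 → sp2.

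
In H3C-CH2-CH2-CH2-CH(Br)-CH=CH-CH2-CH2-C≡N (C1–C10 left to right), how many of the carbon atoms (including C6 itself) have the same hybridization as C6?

C6 is sp2 (one π bond).
C1: sp3
C2: sp3
C3: sp3
C4: sp3
C5: sp3
C6: sp2 ✓
C7: sp2 ✓
C8: sp3
C9: sp3
C10: sp
2 carbons are sp2.

2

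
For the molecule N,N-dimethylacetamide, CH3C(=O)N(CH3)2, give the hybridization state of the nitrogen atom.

Amide resonance: N lone pair conjugated with C=O → sp2.

sp^2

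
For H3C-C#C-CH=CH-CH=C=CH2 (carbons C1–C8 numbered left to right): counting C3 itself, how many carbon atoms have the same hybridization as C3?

C3 is sp (two π bonds).
C1: sp3
C2: sp ✓
C3: sp ✓
C4: sp2
C5: sp2
C6: sp2
C7: sp ✓
C8: sp2
3 carbons are sp.

3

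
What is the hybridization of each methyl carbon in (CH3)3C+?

Each methyl carbon has 4 σ bonds: steric number 4 → sp3.

sp³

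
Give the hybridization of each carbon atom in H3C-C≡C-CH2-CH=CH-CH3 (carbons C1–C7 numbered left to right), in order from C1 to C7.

C1 has 4 σ bonds: steric number 4 → sp3.
C2 carries 2 σ bonds, plus two π bonds, giving a steric number of 2, so it is sp.
C3: 2 σ bonds, plus two π bonds; 2 regions of electron density → sp.
C4 is sp3: 4 σ bonds, 4 electron-density regions.
C5 is sp2: 3 σ bonds, plus one π bond, 3 electron-density regions.
C6: 3 σ bonds, plus one π bond; 3 regions of electron density → sp2.
C7: 4 σ bonds; 4 regions of electron density → sp3.

C1 sp3, C2 sp, C3 sp, C4 sp3, C5 sp2, C6 sp2, C7 sp3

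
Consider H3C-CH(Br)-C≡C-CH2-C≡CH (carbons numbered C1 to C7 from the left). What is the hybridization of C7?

sp

C7 (2 σ bonds, plus two π bonds) has steric number 2: sp.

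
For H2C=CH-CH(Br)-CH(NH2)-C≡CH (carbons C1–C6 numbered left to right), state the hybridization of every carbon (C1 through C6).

C1 sp2, C2 sp2, C3 sp3, C4 sp3, C5 sp, C6 sp

C1 has 3 σ bonds, plus one π bond: steric number 3 → sp2.
C2 carries 3 σ bonds, plus one π bond, giving a steric number of 3, so it is sp2.
C3: 4 σ bonds; 4 regions of electron density → sp3.
C4: 4 σ bonds — 4 electron domains, sp3.
C5 (2 σ bonds, plus two π bonds) has steric number 2: sp.
C6 (2 σ bonds, plus two π bonds) has steric number 2: sp.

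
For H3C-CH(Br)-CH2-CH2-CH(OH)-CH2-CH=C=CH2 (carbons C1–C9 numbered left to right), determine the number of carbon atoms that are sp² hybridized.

C1: sp3
C2: sp3
C3: sp3
C4: sp3
C5: sp3
C6: sp3
C7: sp2 ✓
C8: sp
C9: sp2 ✓
C7, C9 → 2 sp2 carbons.

2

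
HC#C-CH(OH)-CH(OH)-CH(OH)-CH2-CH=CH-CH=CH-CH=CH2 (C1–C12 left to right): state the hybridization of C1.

C1 has 2 σ bonds, plus two π bonds: steric number 2 → sp.

sp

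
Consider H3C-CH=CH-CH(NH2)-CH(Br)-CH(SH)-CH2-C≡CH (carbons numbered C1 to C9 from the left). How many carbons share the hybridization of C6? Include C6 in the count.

5

C6 is sp3 (only σ bonds).
C1: sp3 ✓
C2: sp2
C3: sp2
C4: sp3 ✓
C5: sp3 ✓
C6: sp3 ✓
C7: sp3 ✓
C8: sp
C9: sp
5 carbons are sp3.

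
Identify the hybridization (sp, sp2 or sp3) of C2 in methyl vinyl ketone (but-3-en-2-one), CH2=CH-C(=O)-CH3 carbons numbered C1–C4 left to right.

sp2

C2: 3 σ bonds, plus one π bond — 3 electron domains, sp2.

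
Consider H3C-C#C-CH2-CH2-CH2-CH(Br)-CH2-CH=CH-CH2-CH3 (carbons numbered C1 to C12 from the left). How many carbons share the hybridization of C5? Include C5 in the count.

8

C5 is sp3 (only σ bonds).
C1: sp3 ✓
C2: sp
C3: sp
C4: sp3 ✓
C5: sp3 ✓
C6: sp3 ✓
C7: sp3 ✓
C8: sp3 ✓
C9: sp2
C10: sp2
C11: sp3 ✓
C12: sp3 ✓
8 carbons are sp3.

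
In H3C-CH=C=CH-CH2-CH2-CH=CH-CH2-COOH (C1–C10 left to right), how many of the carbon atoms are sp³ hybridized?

4

C1: sp3 ✓
C2: sp2
C3: sp
C4: sp2
C5: sp3 ✓
C6: sp3 ✓
C7: sp2
C8: sp2
C9: sp3 ✓
C10: sp2
C1, C5, C6, C9 → 4 sp3 carbons.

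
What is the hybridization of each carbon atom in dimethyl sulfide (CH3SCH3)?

sp3

Each carbon atom (4 σ bonds) has steric number 4: sp3.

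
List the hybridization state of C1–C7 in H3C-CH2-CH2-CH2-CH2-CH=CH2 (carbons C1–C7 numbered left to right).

C1: 4 σ bonds — 4 electron domains, sp3.
C2 carries 4 σ bonds, giving a steric number of 4, so it is sp3.
C3: 4 σ bonds — 4 electron domains, sp3.
C4 — 4 σ bonds. Steric number 4, so sp3.
C5 — 4 σ bonds. Steric number 4, so sp3.
C6 (3 σ bonds, plus one π bond) has steric number 3: sp2.
C7 — 3 σ bonds, plus one π bond. Steric number 3, so sp2.

C1 sp3, C2 sp3, C3 sp3, C4 sp3, C5 sp3, C6 sp2, C7 sp2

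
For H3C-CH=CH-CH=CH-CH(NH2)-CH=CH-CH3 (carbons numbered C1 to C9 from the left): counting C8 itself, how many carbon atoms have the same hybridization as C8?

6

C8 is sp2 (one π bond).
C1: sp3
C2: sp2 ✓
C3: sp2 ✓
C4: sp2 ✓
C5: sp2 ✓
C6: sp3
C7: sp2 ✓
C8: sp2 ✓
C9: sp3
6 carbons are sp2.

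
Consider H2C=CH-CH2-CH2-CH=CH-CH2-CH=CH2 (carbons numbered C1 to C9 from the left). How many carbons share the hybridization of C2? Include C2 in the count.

C2 is sp2 (one π bond).
C1: sp2 ✓
C2: sp2 ✓
C3: sp3
C4: sp3
C5: sp2 ✓
C6: sp2 ✓
C7: sp3
C8: sp2 ✓
C9: sp2 ✓
6 carbons are sp2.

6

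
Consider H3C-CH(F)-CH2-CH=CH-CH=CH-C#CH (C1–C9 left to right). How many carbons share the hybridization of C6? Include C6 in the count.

C6 is sp2 (one π bond).
C1: sp3
C2: sp3
C3: sp3
C4: sp2 ✓
C5: sp2 ✓
C6: sp2 ✓
C7: sp2 ✓
C8: sp
C9: sp
4 carbons are sp2.

4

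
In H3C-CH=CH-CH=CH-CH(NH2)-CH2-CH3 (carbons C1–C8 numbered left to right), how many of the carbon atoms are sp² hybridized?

4

C1: sp3
C2: sp2 ✓
C3: sp2 ✓
C4: sp2 ✓
C5: sp2 ✓
C6: sp3
C7: sp3
C8: sp3
C2, C3, C4, C5 → 4 sp2 carbons.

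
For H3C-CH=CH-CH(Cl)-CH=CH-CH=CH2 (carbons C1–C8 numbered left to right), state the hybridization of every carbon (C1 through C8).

C1 sp3, C2 sp2, C3 sp2, C4 sp3, C5 sp2, C6 sp2, C7 sp2, C8 sp2

C1 — 4 σ bonds. Steric number 4, so sp3.
C2: 3 σ bonds, plus one π bond; 3 regions of electron density → sp2.
C3 (3 σ bonds, plus one π bond) has steric number 3: sp2.
C4: 4 σ bonds — 4 electron domains, sp3.
C5 carries 3 σ bonds, plus one π bond, giving a steric number of 3, so it is sp2.
C6: 3 σ bonds, plus one π bond — 3 electron domains, sp2.
C7: 3 σ bonds, plus one π bond — 3 electron domains, sp2.
C8 is sp2: 3 σ bonds, plus one π bond, 3 electron-density regions.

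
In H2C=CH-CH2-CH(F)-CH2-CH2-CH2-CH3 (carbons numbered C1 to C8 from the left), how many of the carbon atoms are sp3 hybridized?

6

C1: sp2
C2: sp2
C3: sp3 ✓
C4: sp3 ✓
C5: sp3 ✓
C6: sp3 ✓
C7: sp3 ✓
C8: sp3 ✓
C3, C4, C5, C6, C7, C8 → 6 sp3 carbons.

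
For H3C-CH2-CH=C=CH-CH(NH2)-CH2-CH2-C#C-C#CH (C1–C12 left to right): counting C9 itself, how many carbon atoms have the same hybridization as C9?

5

C9 is sp (two π bonds).
C1: sp3
C2: sp3
C3: sp2
C4: sp ✓
C5: sp2
C6: sp3
C7: sp3
C8: sp3
C9: sp ✓
C10: sp ✓
C11: sp ✓
C12: sp ✓
5 carbons are sp.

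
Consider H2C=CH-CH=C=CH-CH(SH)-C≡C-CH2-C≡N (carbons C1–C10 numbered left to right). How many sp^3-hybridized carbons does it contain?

2

C1: sp2
C2: sp2
C3: sp2
C4: sp
C5: sp2
C6: sp3 ✓
C7: sp
C8: sp
C9: sp3 ✓
C10: sp
C6, C9 → 2 sp3 carbons.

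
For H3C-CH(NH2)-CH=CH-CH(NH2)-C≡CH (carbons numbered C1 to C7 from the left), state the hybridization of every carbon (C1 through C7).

C1 sp3, C2 sp3, C3 sp2, C4 sp2, C5 sp3, C6 sp, C7 sp

C1: 4 σ bonds — 4 electron domains, sp3.
C2 has 4 σ bonds: steric number 4 → sp3.
C3 (3 σ bonds, plus one π bond) has steric number 3: sp2.
C4 has 3 σ bonds, plus one π bond: steric number 3 → sp2.
C5 is sp3: 4 σ bonds, 4 electron-density regions.
C6 has 2 σ bonds, plus two π bonds: steric number 2 → sp.
C7 is sp: 2 σ bonds, plus two π bonds, 2 electron-density regions.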